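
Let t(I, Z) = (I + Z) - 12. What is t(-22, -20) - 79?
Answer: -133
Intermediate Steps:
t(I, Z) = -12 + I + Z
t(-22, -20) - 79 = (-12 - 22 - 20) - 79 = -54 - 79 = -133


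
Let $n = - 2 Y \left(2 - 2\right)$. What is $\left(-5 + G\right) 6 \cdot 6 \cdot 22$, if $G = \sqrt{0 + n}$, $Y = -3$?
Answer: $-3960$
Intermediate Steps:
$n = 0$ ($n = \left(-2\right) \left(-3\right) \left(2 - 2\right) = 6 \cdot 0 = 0$)
$G = 0$ ($G = \sqrt{0 + 0} = \sqrt{0} = 0$)
$\left(-5 + G\right) 6 \cdot 6 \cdot 22 = \left(-5 + 0\right) 6 \cdot 6 \cdot 22 = \left(-5\right) 6 \cdot 6 \cdot 22 = \left(-30\right) 6 \cdot 22 = \left(-180\right) 22 = -3960$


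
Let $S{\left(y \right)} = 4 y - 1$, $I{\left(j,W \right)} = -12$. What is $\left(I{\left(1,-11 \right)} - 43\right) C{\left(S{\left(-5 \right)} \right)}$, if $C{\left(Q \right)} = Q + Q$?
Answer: $2310$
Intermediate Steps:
$S{\left(y \right)} = -1 + 4 y$
$C{\left(Q \right)} = 2 Q$
$\left(I{\left(1,-11 \right)} - 43\right) C{\left(S{\left(-5 \right)} \right)} = \left(-12 - 43\right) 2 \left(-1 + 4 \left(-5\right)\right) = - 55 \cdot 2 \left(-1 - 20\right) = - 55 \cdot 2 \left(-21\right) = \left(-55\right) \left(-42\right) = 2310$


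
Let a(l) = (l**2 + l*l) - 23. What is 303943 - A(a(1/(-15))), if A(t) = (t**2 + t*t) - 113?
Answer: 15339315142/50625 ≈ 3.0300e+5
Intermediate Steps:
a(l) = -23 + 2*l**2 (a(l) = (l**2 + l**2) - 23 = 2*l**2 - 23 = -23 + 2*l**2)
A(t) = -113 + 2*t**2 (A(t) = (t**2 + t**2) - 113 = 2*t**2 - 113 = -113 + 2*t**2)
303943 - A(a(1/(-15))) = 303943 - (-113 + 2*(-23 + 2*(1/(-15))**2)**2) = 303943 - (-113 + 2*(-23 + 2*(-1/15)**2)**2) = 303943 - (-113 + 2*(-23 + 2*(1/225))**2) = 303943 - (-113 + 2*(-23 + 2/225)**2) = 303943 - (-113 + 2*(-5173/225)**2) = 303943 - (-113 + 2*(26759929/50625)) = 303943 - (-113 + 53519858/50625) = 303943 - 1*47799233/50625 = 303943 - 47799233/50625 = 15339315142/50625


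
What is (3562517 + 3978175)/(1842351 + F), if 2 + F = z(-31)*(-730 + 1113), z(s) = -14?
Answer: 2513564/612329 ≈ 4.1049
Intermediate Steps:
F = -5364 (F = -2 - 14*(-730 + 1113) = -2 - 14*383 = -2 - 5362 = -5364)
(3562517 + 3978175)/(1842351 + F) = (3562517 + 3978175)/(1842351 - 5364) = 7540692/1836987 = 7540692*(1/1836987) = 2513564/612329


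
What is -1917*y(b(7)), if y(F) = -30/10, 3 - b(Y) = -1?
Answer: 5751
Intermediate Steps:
b(Y) = 4 (b(Y) = 3 - 1*(-1) = 3 + 1 = 4)
y(F) = -3 (y(F) = -30*1/10 = -3)
-1917*y(b(7)) = -1917*(-3) = 5751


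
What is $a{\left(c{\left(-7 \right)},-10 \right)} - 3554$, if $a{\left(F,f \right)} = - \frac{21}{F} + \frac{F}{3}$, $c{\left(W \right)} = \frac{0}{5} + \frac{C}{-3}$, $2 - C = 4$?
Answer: $- \frac{64535}{18} \approx -3585.3$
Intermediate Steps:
$C = -2$ ($C = 2 - 4 = -2$)
$c{\left(W \right)} = \frac{2}{3}$ ($c{\left(W \right)} = \frac{0}{5} - \frac{2}{-3} = 0 \cdot \frac{1}{5} - - \frac{2}{3} = 0 + \frac{2}{3} = \frac{2}{3}$)
$a{\left(F,f \right)} = - \frac{21}{F} + \frac{F}{3}$ ($a{\left(F,f \right)} = - \frac{21}{F} + F \frac{1}{3} = - \frac{21}{F} + \frac{F}{3}$)
$a{\left(c{\left(-7 \right)},-10 \right)} - 3554 = \left(- \frac{21}{\frac{2}{3}} + \frac{1}{3} \cdot \frac{2}{3}\right) - 3554 = \left(\left(-21\right) \frac{3}{2} + \frac{2}{9}\right) - 3554 = \left(- \frac{63}{2} + \frac{2}{9}\right) - 3554 = - \frac{563}{18} - 3554 = - \frac{64535}{18}$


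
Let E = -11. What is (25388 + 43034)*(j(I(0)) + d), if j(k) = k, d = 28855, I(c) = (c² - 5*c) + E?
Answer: 1973564168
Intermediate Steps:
I(c) = -11 + c² - 5*c (I(c) = (c² - 5*c) - 11 = -11 + c² - 5*c)
(25388 + 43034)*(j(I(0)) + d) = (25388 + 43034)*((-11 + 0² - 5*0) + 28855) = 68422*((-11 + 0 + 0) + 28855) = 68422*(-11 + 28855) = 68422*28844 = 1973564168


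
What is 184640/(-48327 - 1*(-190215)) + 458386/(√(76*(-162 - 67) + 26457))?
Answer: 2885/2217 + 458386*√9053/9053 ≈ 4819.0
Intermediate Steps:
184640/(-48327 - 1*(-190215)) + 458386/(√(76*(-162 - 67) + 26457)) = 184640/(-48327 + 190215) + 458386/(√(76*(-229) + 26457)) = 184640/141888 + 458386/(√(-17404 + 26457)) = 184640*(1/141888) + 458386/(√9053) = 2885/2217 + 458386*(√9053/9053) = 2885/2217 + 458386*√9053/9053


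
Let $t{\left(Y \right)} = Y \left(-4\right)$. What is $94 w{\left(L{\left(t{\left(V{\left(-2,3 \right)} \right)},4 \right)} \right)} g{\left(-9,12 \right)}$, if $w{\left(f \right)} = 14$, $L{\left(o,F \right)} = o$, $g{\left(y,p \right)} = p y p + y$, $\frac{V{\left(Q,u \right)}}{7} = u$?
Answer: $-1717380$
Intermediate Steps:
$V{\left(Q,u \right)} = 7 u$
$g{\left(y,p \right)} = y + y p^{2}$ ($g{\left(y,p \right)} = y p^{2} + y = y + y p^{2}$)
$t{\left(Y \right)} = - 4 Y$
$94 w{\left(L{\left(t{\left(V{\left(-2,3 \right)} \right)},4 \right)} \right)} g{\left(-9,12 \right)} = 94 \cdot 14 \left(- 9 \left(1 + 12^{2}\right)\right) = 1316 \left(- 9 \left(1 + 144\right)\right) = 1316 \left(\left(-9\right) 145\right) = 1316 \left(-1305\right) = -1717380$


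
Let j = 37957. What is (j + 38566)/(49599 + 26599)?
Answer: 76523/76198 ≈ 1.0043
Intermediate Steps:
(j + 38566)/(49599 + 26599) = (37957 + 38566)/(49599 + 26599) = 76523/76198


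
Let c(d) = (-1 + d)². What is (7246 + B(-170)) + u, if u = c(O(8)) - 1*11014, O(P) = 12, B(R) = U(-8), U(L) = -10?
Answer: -3657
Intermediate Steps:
B(R) = -10
u = -10893 (u = (-1 + 12)² - 1*11014 = 11² - 11014 = 121 - 11014 = -10893)
(7246 + B(-170)) + u = (7246 - 10) - 10893 = 7236 - 10893 = -3657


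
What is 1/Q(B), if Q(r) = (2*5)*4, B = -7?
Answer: 1/40 ≈ 0.025000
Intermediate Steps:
Q(r) = 40 (Q(r) = 10*4 = 40)
1/Q(B) = 1/40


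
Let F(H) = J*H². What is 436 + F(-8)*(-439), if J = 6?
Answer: -168140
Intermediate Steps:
F(H) = 6*H²
436 + F(-8)*(-439) = 436 + (6*(-8)²)*(-439) = 436 + (6*64)*(-439) = 436 + 384*(-439) = 436 - 168576 = -168140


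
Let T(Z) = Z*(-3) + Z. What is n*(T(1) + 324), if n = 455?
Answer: 146510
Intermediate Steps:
T(Z) = -2*Z (T(Z) = -3*Z + Z = -2*Z)
n*(T(1) + 324) = 455*(-2*1 + 324) = 455*(-2 + 324) = 455*322 = 146510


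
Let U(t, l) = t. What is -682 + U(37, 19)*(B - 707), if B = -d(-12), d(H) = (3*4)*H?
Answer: -21513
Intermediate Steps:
d(H) = 12*H
B = 144 (B = -12*(-12) = -1*(-144) = 144)
-682 + U(37, 19)*(B - 707) = -682 + 37*(144 - 707) = -682 + 37*(-563) = -682 - 20831 = -21513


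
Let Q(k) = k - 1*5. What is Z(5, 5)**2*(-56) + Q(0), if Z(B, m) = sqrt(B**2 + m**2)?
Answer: -2805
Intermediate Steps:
Q(k) = -5 + k (Q(k) = k - 5 = -5 + k)
Z(5, 5)**2*(-56) + Q(0) = (sqrt(5**2 + 5**2))**2*(-56) + (-5 + 0) = (sqrt(25 + 25))**2*(-56) - 5 = (sqrt(50))**2*(-56) - 5 = (5*sqrt(2))**2*(-56) - 5 = 50*(-56) - 5 = -2800 - 5 = -2805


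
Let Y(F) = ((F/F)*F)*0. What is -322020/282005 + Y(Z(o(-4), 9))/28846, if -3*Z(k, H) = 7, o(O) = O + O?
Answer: -64404/56401 ≈ -1.1419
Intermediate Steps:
o(O) = 2*O
Z(k, H) = -7/3 (Z(k, H) = -⅓*7 = -7/3)
Y(F) = 0 (Y(F) = (1*F)*0 = F*0 = 0)
-322020/282005 + Y(Z(o(-4), 9))/28846 = -322020/282005 + 0/28846 = -322020*1/282005 + 0*(1/28846) = -64404/56401 + 0 = -64404/56401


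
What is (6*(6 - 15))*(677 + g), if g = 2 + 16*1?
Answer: -37530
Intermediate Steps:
g = 18 (g = 2 + 16 = 18)
(6*(6 - 15))*(677 + g) = (6*(6 - 15))*(677 + 18) = (6*(-9))*695 = -54*695 = -37530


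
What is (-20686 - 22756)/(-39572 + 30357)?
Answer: 43442/9215 ≈ 4.7143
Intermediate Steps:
(-20686 - 22756)/(-39572 + 30357) = -43442/(-9215) = -43442*(-1/9215) = 43442/9215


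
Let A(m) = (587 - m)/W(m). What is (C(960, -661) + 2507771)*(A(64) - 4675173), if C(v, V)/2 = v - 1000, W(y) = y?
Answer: -750327600832359/64 ≈ -1.1724e+13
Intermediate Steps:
C(v, V) = -2000 + 2*v (C(v, V) = 2*(v - 1000) = 2*(-1000 + v) = -2000 + 2*v)
A(m) = (587 - m)/m
(C(960, -661) + 2507771)*(A(64) - 4675173) = ((-2000 + 2*960) + 2507771)*((587 - 1*64)/64 - 4675173) = ((-2000 + 1920) + 2507771)*((587 - 64)/64 - 4675173) = (-80 + 2507771)*((1/64)*523 - 4675173) = 2507691*(523/64 - 4675173) = 2507691*(-299210549/64) = -750327600832359/64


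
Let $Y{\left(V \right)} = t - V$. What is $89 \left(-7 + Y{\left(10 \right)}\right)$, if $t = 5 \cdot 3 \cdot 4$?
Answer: $3827$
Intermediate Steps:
$t = 60$ ($t = 15 \cdot 4 = 60$)
$Y{\left(V \right)} = 60 - V$
$89 \left(-7 + Y{\left(10 \right)}\right) = 89 \left(-7 + \left(60 - 10\right)\right) = 89 \left(-7 + 50\right) = 89 \cdot 43 = 3827$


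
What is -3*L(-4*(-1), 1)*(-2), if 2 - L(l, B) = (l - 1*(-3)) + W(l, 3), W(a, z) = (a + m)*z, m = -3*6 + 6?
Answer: 114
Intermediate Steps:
m = -12 (m = -18 + 6 = -12)
W(a, z) = z*(-12 + a) (W(a, z) = (a - 12)*z = (-12 + a)*z = z*(-12 + a))
L(l, B) = 35 - 4*l (L(l, B) = 2 - ((l - 1*(-3)) + 3*(-12 + l)) = 2 - ((l + 3) + (-36 + 3*l)) = 2 - ((3 + l) + (-36 + 3*l)) = 2 - (-33 + 4*l) = 2 + (33 - 4*l) = 35 - 4*l)
-3*L(-4*(-1), 1)*(-2) = -3*(35 - (-16)*(-1))*(-2) = -3*(35 - 4*4)*(-2) = -3*(35 - 16)*(-2) = -3*19*(-2) = -57*(-2) = 114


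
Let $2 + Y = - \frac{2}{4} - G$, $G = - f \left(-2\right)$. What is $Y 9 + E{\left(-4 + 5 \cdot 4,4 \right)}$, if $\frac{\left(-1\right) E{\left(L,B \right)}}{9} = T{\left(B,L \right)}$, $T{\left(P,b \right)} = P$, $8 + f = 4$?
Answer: $\frac{27}{2} \approx 13.5$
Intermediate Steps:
$f = -4$ ($f = -8 + 4 = -4$)
$E{\left(L,B \right)} = - 9 B$
$G = -8$ ($G = \left(-1\right) \left(-4\right) \left(-2\right) = 4 \left(-2\right) = -8$)
$Y = \frac{11}{2}$ ($Y = -2 - \left(-8 + \frac{2}{4}\right) = -2 + \left(\left(-2\right) \frac{1}{4} + 8\right) = -2 + \left(- \frac{1}{2} + 8\right) = -2 + \frac{15}{2} = \frac{11}{2} \approx 5.5$)
$Y 9 + E{\left(-4 + 5 \cdot 4,4 \right)} = \frac{11}{2} \cdot 9 - 36 = \frac{99}{2} - 36 = \frac{27}{2}$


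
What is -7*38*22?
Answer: -5852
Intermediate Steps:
-7*38*22 = -266*22 = -5852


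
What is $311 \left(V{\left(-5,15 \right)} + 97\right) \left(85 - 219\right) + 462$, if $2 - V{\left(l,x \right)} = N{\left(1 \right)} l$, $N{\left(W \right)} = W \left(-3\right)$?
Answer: $-3500154$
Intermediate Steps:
$N{\left(W \right)} = - 3 W$
$V{\left(l,x \right)} = 2 + 3 l$ ($V{\left(l,x \right)} = 2 - \left(-3\right) 1 l = 2 - - 3 l = 2 + 3 l$)
$311 \left(V{\left(-5,15 \right)} + 97\right) \left(85 - 219\right) + 462 = 311 \left(\left(2 + 3 \left(-5\right)\right) + 97\right) \left(85 - 219\right) + 462 = 311 \left(\left(2 - 15\right) + 97\right) \left(-134\right) + 462 = 311 \left(-13 + 97\right) \left(-134\right) + 462 = 311 \cdot 84 \left(-134\right) + 462 = 311 \left(-11256\right) + 462 = -3500616 + 462 = -3500154$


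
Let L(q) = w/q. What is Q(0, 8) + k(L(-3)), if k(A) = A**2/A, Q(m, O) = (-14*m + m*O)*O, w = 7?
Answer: -7/3 ≈ -2.3333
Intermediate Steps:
L(q) = 7/q
Q(m, O) = O*(-14*m + O*m) (Q(m, O) = (-14*m + O*m)*O = O*(-14*m + O*m))
k(A) = A
Q(0, 8) + k(L(-3)) = 8*0*(-14 + 8) + 7/(-3) = 8*0*(-6) + 7*(-1/3) = 0 - 7/3 = -7/3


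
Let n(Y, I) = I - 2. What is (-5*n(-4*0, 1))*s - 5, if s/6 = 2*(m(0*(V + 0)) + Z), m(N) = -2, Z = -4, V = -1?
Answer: -365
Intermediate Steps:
n(Y, I) = -2 + I
s = -72 (s = 6*(2*(-2 - 4)) = 6*(2*(-6)) = 6*(-12) = -72)
(-5*n(-4*0, 1))*s - 5 = -5*(-2 + 1)*(-72) - 5 = -5*(-1)*(-72) - 5 = 5*(-72) - 5 = -360 - 5 = -365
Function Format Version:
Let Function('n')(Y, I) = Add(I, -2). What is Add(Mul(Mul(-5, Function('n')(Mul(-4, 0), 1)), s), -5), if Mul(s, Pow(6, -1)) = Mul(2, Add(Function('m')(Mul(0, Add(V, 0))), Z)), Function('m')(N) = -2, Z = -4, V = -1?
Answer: -365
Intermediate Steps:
Function('n')(Y, I) = Add(-2, I)
s = -72 (s = Mul(6, Mul(2, Add(-2, -4))) = Mul(6, Mul(2, -6)) = Mul(6, -12) = -72)
Add(Mul(Mul(-5, Function('n')(Mul(-4, 0), 1)), s), -5) = Add(Mul(Mul(-5, Add(-2, 1)), -72), -5) = Add(Mul(Mul(-5, -1), -72), -5) = Add(Mul(5, -72), -5) = Add(-360, -5) = -365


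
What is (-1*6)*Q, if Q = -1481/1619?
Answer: 8886/1619 ≈ 5.4886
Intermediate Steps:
Q = -1481/1619 (Q = -1481*1/1619 = -1481/1619 ≈ -0.91476)
(-1*6)*Q = -1*6*(-1481/1619) = -6*(-1481/1619) = 8886/1619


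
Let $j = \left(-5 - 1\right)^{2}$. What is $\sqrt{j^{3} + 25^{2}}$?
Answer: $\sqrt{47281} \approx 217.44$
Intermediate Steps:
$j = 36$ ($j = \left(-6\right)^{2} = 36$)
$\sqrt{j^{3} + 25^{2}} = \sqrt{36^{3} + 25^{2}} = \sqrt{46656 + 625} = \sqrt{47281}$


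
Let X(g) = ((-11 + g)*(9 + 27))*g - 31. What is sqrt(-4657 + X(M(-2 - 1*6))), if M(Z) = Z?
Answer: 28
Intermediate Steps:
X(g) = -31 + g*(-396 + 36*g) (X(g) = ((-11 + g)*36)*g - 31 = (-396 + 36*g)*g - 31 = g*(-396 + 36*g) - 31 = -31 + g*(-396 + 36*g))
sqrt(-4657 + X(M(-2 - 1*6))) = sqrt(-4657 + (-31 - 396*(-2 - 1*6) + 36*(-2 - 1*6)**2)) = sqrt(-4657 + (-31 - 396*(-2 - 6) + 36*(-2 - 6)**2)) = sqrt(-4657 + (-31 - 396*(-8) + 36*(-8)**2)) = sqrt(-4657 + (-31 + 3168 + 36*64)) = sqrt(-4657 + (-31 + 3168 + 2304)) = sqrt(-4657 + 5441) = sqrt(784) = 28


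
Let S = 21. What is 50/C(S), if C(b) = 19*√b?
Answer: 50*√21/399 ≈ 0.57426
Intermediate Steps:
50/C(S) = 50/((19*√21)) = 50*(√21/399) = 50*√21/399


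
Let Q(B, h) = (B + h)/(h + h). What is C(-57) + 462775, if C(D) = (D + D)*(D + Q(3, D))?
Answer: 469219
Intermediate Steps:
Q(B, h) = (B + h)/(2*h) (Q(B, h) = (B + h)/((2*h)) = (B + h)*(1/(2*h)) = (B + h)/(2*h))
C(D) = 2*D*(D + (3 + D)/(2*D)) (C(D) = (D + D)*(D + (3 + D)/(2*D)) = (2*D)*(D + (3 + D)/(2*D)) = 2*D*(D + (3 + D)/(2*D)))
C(-57) + 462775 = (3 - 57 + 2*(-57)²) + 462775 = (3 - 57 + 2*3249) + 462775 = (3 - 57 + 6498) + 462775 = 6444 + 462775 = 469219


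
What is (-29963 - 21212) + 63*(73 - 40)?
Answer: -49096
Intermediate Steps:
(-29963 - 21212) + 63*(73 - 40) = -51175 + 63*33 = -51175 + 2079 = -49096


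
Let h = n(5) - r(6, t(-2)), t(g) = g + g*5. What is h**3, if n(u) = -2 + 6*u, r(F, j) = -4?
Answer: 32768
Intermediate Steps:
t(g) = 6*g (t(g) = g + 5*g = 6*g)
h = 32 (h = (-2 + 6*5) - 1*(-4) = (-2 + 30) + 4 = 28 + 4 = 32)
h**3 = 32**3 = 32768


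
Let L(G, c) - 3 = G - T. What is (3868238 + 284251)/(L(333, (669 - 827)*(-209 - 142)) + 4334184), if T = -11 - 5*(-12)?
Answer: 4152489/4334471 ≈ 0.95802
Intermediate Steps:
T = 49 (T = -11 + 60 = 49)
L(G, c) = -46 + G (L(G, c) = 3 + (G - 1*49) = 3 + (G - 49) = 3 + (-49 + G) = -46 + G)
(3868238 + 284251)/(L(333, (669 - 827)*(-209 - 142)) + 4334184) = (3868238 + 284251)/((-46 + 333) + 4334184) = 4152489/(287 + 4334184) = 4152489/4334471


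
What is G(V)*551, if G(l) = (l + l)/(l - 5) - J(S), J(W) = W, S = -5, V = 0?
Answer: 2755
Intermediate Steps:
G(l) = 5 + 2*l/(-5 + l) (G(l) = (l + l)/(l - 5) - 1*(-5) = (2*l)/(-5 + l) + 5 = 2*l/(-5 + l) + 5 = 5 + 2*l/(-5 + l))
G(V)*551 = ((-25 + 7*0)/(-5 + 0))*551 = ((-25 + 0)/(-5))*551 = -1/5*(-25)*551 = 5*551 = 2755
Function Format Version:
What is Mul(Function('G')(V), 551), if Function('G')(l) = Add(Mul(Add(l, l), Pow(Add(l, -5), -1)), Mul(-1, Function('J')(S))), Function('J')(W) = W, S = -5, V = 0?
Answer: 2755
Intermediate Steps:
Function('G')(l) = Add(5, Mul(2, l, Pow(Add(-5, l), -1))) (Function('G')(l) = Add(Mul(Add(l, l), Pow(Add(l, -5), -1)), Mul(-1, -5)) = Add(Mul(Mul(2, l), Pow(Add(-5, l), -1)), 5) = Add(Mul(2, l, Pow(Add(-5, l), -1)), 5) = Add(5, Mul(2, l, Pow(Add(-5, l), -1))))
Mul(Function('G')(V), 551) = Mul(Mul(Pow(Add(-5, 0), -1), Add(-25, Mul(7, 0))), 551) = Mul(Mul(Pow(-5, -1), Add(-25, 0)), 551) = Mul(Mul(Rational(-1, 5), -25), 551) = Mul(5, 551) = 2755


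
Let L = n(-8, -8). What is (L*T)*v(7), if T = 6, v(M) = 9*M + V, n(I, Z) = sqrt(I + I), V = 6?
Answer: 1656*I ≈ 1656.0*I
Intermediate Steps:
n(I, Z) = sqrt(2)*sqrt(I) (n(I, Z) = sqrt(2*I) = sqrt(2)*sqrt(I))
v(M) = 6 + 9*M (v(M) = 9*M + 6 = 6 + 9*M)
L = 4*I (L = sqrt(2)*sqrt(-8) = sqrt(2)*(2*I*sqrt(2)) = 4*I ≈ 4.0*I)
(L*T)*v(7) = ((4*I)*6)*(6 + 9*7) = (24*I)*(6 + 63) = (24*I)*69 = 1656*I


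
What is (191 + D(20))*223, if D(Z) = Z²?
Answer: 131793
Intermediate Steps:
(191 + D(20))*223 = (191 + 20²)*223 = (191 + 400)*223 = 591*223 = 131793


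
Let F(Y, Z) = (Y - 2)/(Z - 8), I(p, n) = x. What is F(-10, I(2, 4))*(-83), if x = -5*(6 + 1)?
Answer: -996/43 ≈ -23.163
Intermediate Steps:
x = -35 (x = -5*7 = -35)
I(p, n) = -35
F(Y, Z) = (-2 + Y)/(-8 + Z)
F(-10, I(2, 4))*(-83) = ((-2 - 10)/(-8 - 35))*(-83) = (-12/(-43))*(-83) = -1/43*(-12)*(-83) = (12/43)*(-83) = -996/43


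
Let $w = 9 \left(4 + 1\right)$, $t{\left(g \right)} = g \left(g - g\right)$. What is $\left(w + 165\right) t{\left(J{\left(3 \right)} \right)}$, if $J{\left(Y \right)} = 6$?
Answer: $0$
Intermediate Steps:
$t{\left(g \right)} = 0$ ($t{\left(g \right)} = g 0 = 0$)
$w = 45$ ($w = 9 \cdot 5 = 45$)
$\left(w + 165\right) t{\left(J{\left(3 \right)} \right)} = \left(45 + 165\right) 0 = 210 \cdot 0 = 0$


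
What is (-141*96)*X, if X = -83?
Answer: 1123488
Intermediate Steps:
(-141*96)*X = -141*96*(-83) = -13536*(-83) = 1123488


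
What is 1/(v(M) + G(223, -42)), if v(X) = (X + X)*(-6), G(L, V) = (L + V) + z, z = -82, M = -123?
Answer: 1/1575 ≈ 0.00063492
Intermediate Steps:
G(L, V) = -82 + L + V (G(L, V) = (L + V) - 82 = -82 + L + V)
v(X) = -12*X (v(X) = (2*X)*(-6) = -12*X)
1/(v(M) + G(223, -42)) = 1/(-12*(-123) + (-82 + 223 - 42)) = 1/(1476 + 99) = 1/1575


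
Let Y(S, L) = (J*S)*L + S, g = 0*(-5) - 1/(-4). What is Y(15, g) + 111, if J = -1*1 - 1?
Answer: 237/2 ≈ 118.50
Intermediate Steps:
g = 1/4 (g = 0 - 1*(-1/4) = 0 + 1/4 = 1/4 ≈ 0.25000)
J = -2 (J = -1 - 1 = -2)
Y(S, L) = S - 2*L*S (Y(S, L) = (-2*S)*L + S = -2*L*S + S = S - 2*L*S)
Y(15, g) + 111 = 15*(1 - 2*1/4) + 111 = 15*(1 - 1/2) + 111 = 15*(1/2) + 111 = 15/2 + 111 = 237/2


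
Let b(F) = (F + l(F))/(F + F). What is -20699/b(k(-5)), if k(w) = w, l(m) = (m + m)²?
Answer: 41398/19 ≈ 2178.8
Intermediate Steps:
l(m) = 4*m² (l(m) = (2*m)² = 4*m²)
b(F) = (F + 4*F²)/(2*F) (b(F) = (F + 4*F²)/(F + F) = (F + 4*F²)/((2*F)) = (F + 4*F²)*(1/(2*F)) = (F + 4*F²)/(2*F))
-20699/b(k(-5)) = -20699/(½ + 2*(-5)) = -20699/(½ - 10) = -20699/(-19/2) = -20699*(-2/19) = 41398/19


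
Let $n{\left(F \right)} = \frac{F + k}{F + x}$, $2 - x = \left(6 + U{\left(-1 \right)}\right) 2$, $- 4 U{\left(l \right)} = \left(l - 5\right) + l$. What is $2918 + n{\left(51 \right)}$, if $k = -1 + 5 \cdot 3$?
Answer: $\frac{43796}{15} \approx 2919.7$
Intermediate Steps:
$U{\left(l \right)} = \frac{5}{4} - \frac{l}{2}$ ($U{\left(l \right)} = - \frac{\left(l - 5\right) + l}{4} = - \frac{\left(-5 + l\right) + l}{4} = - \frac{-5 + 2 l}{4} = \frac{5}{4} - \frac{l}{2}$)
$k = 14$ ($k = -1 + 15 = 14$)
$x = - \frac{27}{2}$ ($x = 2 - \left(6 + \left(\frac{5}{4} - - \frac{1}{2}\right)\right) 2 = 2 - \left(6 + \left(\frac{5}{4} + \frac{1}{2}\right)\right) 2 = 2 - \left(6 + \frac{7}{4}\right) 2 = 2 - \frac{31}{4} \cdot 2 = 2 - \frac{31}{2} = - \frac{27}{2} \approx -13.5$)
$n{\left(F \right)} = \frac{14 + F}{- \frac{27}{2} + F}$ ($n{\left(F \right)} = \frac{F + 14}{F - \frac{27}{2}} = \frac{14 + F}{- \frac{27}{2} + F}$)
$2918 + n{\left(51 \right)} = 2918 + \frac{2 \left(14 + 51\right)}{-27 + 2 \cdot 51} = 2918 + 2 \frac{1}{-27 + 102} \cdot 65 = 2918 + 2 \cdot \frac{1}{75} \cdot 65 = 2918 + \frac{26}{15} = \frac{43796}{15}$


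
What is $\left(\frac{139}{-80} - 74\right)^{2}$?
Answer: $\frac{36711481}{6400} \approx 5736.2$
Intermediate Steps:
$\left(\frac{139}{-80} - 74\right)^{2} = \left(139 \left(- \frac{1}{80}\right) - 74\right)^{2} = \left(- \frac{139}{80} - 74\right)^{2} = \left(- \frac{6059}{80}\right)^{2} = \frac{36711481}{6400}$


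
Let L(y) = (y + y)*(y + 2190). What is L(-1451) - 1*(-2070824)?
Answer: -73754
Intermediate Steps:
L(y) = 2*y*(2190 + y) (L(y) = (2*y)*(2190 + y) = 2*y*(2190 + y))
L(-1451) - 1*(-2070824) = 2*(-1451)*(2190 - 1451) - 1*(-2070824) = 2*(-1451)*739 + 2070824 = -2144578 + 2070824 = -73754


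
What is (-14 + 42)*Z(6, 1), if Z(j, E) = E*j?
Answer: 168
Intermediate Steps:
(-14 + 42)*Z(6, 1) = (-14 + 42)*(1*6) = 28*6 = 168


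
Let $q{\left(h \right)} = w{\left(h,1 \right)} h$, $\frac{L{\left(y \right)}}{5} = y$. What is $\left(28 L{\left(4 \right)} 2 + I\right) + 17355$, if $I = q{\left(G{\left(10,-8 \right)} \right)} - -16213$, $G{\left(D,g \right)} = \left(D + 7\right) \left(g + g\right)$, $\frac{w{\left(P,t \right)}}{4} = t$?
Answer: $33600$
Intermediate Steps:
$w{\left(P,t \right)} = 4 t$
$L{\left(y \right)} = 5 y$
$G{\left(D,g \right)} = 2 g \left(7 + D\right)$ ($G{\left(D,g \right)} = \left(7 + D\right) 2 g = 2 g \left(7 + D\right)$)
$q{\left(h \right)} = 4 h$ ($q{\left(h \right)} = 4 \cdot 1 h = 4 h$)
$I = 15125$ ($I = 4 \cdot 2 \left(-8\right) \left(7 + 10\right) - -16213 = 4 \cdot 2 \left(-8\right) 17 + 16213 = 4 \left(-272\right) + 16213 = -1088 + 16213 = 15125$)
$\left(28 L{\left(4 \right)} 2 + I\right) + 17355 = \left(28 \cdot 5 \cdot 4 \cdot 2 + 15125\right) + 17355 = \left(28 \cdot 20 \cdot 2 + 15125\right) + 17355 = \left(560 \cdot 2 + 15125\right) + 17355 = \left(1120 + 15125\right) + 17355 = 16245 + 17355 = 33600$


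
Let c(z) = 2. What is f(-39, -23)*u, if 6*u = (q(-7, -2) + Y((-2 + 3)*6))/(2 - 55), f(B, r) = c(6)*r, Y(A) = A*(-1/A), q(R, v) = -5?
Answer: -46/53 ≈ -0.86792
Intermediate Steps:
Y(A) = -1
f(B, r) = 2*r
u = 1/53 (u = ((-5 - 1)/(2 - 55))/6 = (-6/(-53))/6 = (-6*(-1/53))/6 = (⅙)*(6/53) = 1/53 ≈ 0.018868)
f(-39, -23)*u = (2*(-23))*(1/53) = -46*1/53 = -46/53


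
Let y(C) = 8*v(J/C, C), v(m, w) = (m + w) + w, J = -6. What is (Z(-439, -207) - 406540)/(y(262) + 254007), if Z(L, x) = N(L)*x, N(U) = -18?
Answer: -52768634/33824045 ≈ -1.5601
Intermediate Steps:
v(m, w) = m + 2*w
Z(L, x) = -18*x
y(C) = -48/C + 16*C (y(C) = 8*(-6/C + 2*C) = -48/C + 16*C)
(Z(-439, -207) - 406540)/(y(262) + 254007) = (-18*(-207) - 406540)/((-48/262 + 16*262) + 254007) = (3726 - 406540)/((-48*1/262 + 4192) + 254007) = -402814/((-24/131 + 4192) + 254007) = -402814/(549128/131 + 254007) = -402814/33824045/131 = -402814*131/33824045 = -52768634/33824045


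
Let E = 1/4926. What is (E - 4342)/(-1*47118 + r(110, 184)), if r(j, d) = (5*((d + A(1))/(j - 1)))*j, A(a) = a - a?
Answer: 2331367319/24800745012 ≈ 0.094004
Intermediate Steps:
A(a) = 0
r(j, d) = 5*d*j/(-1 + j) (r(j, d) = (5*((d + 0)/(j - 1)))*j = (5*(d/(-1 + j)))*j = (5*d/(-1 + j))*j = 5*d*j/(-1 + j))
E = 1/4926 ≈ 0.00020300
(E - 4342)/(-1*47118 + r(110, 184)) = (1/4926 - 4342)/(-1*47118 + 5*184*110/(-1 + 110)) = -21388691/(4926*(-47118 + 5*184*110/109)) = -21388691/(4926*(-47118 + 5*184*110*(1/109))) = -21388691/(4926*(-47118 + 101200/109)) = -21388691/(4926*(-5034662/109)) = -21388691/4926*(-109/5034662) = 2331367319/24800745012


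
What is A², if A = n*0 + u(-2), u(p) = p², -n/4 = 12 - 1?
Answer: 16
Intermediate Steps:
n = -44 (n = -4*(12 - 1) = -4*11 = -44)
A = 4 (A = -44*0 + (-2)² = 0 + 4 = 4)
A² = 4² = 16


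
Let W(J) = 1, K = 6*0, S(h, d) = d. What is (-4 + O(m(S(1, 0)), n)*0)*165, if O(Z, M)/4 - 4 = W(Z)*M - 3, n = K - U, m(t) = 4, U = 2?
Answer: -660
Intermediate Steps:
K = 0
n = -2 (n = 0 - 1*2 = 0 - 2 = -2)
O(Z, M) = 4 + 4*M (O(Z, M) = 16 + 4*(1*M - 3) = 16 + 4*(M - 3) = 16 + 4*(-3 + M) = 16 + (-12 + 4*M) = 4 + 4*M)
(-4 + O(m(S(1, 0)), n)*0)*165 = (-4 + (4 + 4*(-2))*0)*165 = (-4 + (4 - 8)*0)*165 = (-4 - 4*0)*165 = (-4 + 0)*165 = -4*165 = -660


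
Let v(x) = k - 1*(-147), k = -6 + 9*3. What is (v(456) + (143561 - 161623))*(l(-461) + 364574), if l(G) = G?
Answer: -6515438022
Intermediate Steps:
k = 21 (k = -6 + 27 = 21)
v(x) = 168 (v(x) = 21 - 1*(-147) = 21 + 147 = 168)
(v(456) + (143561 - 161623))*(l(-461) + 364574) = (168 + (143561 - 161623))*(-461 + 364574) = (168 - 18062)*364113 = -17894*364113 = -6515438022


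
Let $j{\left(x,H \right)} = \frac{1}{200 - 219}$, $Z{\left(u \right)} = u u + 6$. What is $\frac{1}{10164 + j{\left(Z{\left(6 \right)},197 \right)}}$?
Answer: $\frac{19}{193115} \approx 9.8387 \cdot 10^{-5}$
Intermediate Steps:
$Z{\left(u \right)} = 6 + u^{2}$ ($Z{\left(u \right)} = u^{2} + 6 = 6 + u^{2}$)
$j{\left(x,H \right)} = - \frac{1}{19}$ ($j{\left(x,H \right)} = \frac{1}{-19} = - \frac{1}{19}$)
$\frac{1}{10164 + j{\left(Z{\left(6 \right)},197 \right)}} = \frac{1}{10164 - \frac{1}{19}} = \frac{1}{\frac{193115}{19}} = \frac{19}{193115}$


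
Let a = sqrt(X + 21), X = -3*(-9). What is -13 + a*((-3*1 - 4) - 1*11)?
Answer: -13 - 72*sqrt(3) ≈ -137.71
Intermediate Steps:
X = 27
a = 4*sqrt(3) (a = sqrt(27 + 21) = sqrt(48) = 4*sqrt(3) ≈ 6.9282)
-13 + a*((-3*1 - 4) - 1*11) = -13 + (4*sqrt(3))*((-3*1 - 4) - 1*11) = -13 + (4*sqrt(3))*((-3 - 4) - 11) = -13 + (4*sqrt(3))*(-7 - 11) = -13 + (4*sqrt(3))*(-18) = -13 - 72*sqrt(3)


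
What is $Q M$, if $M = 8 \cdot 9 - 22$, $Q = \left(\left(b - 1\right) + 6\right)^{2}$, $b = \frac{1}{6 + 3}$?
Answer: $\frac{105800}{81} \approx 1306.2$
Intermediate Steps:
$b = \frac{1}{9} \approx 0.11111$
$Q = \frac{2116}{81}$ ($Q = \left(\left(\frac{1}{9} - 1\right) + 6\right)^{2} = \left(- \frac{8}{9} + 6\right)^{2} = \left(\frac{46}{9}\right)^{2} = \frac{2116}{81} \approx 26.123$)
$M = 50$ ($M = 72 - 22 = 50$)
$Q M = \frac{2116}{81} \cdot 50 = \frac{105800}{81}$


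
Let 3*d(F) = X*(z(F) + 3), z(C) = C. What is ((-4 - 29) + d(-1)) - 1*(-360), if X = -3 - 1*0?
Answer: 325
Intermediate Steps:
X = -3 (X = -3 + 0 = -3)
d(F) = -3 - F (d(F) = (-3*(F + 3))/3 = (-3*(3 + F))/3 = (-9 - 3*F)/3 = -3 - F)
((-4 - 29) + d(-1)) - 1*(-360) = ((-4 - 29) + (-3 - 1*(-1))) - 1*(-360) = (-33 + (-3 + 1)) + 360 = (-33 - 2) + 360 = -35 + 360 = 325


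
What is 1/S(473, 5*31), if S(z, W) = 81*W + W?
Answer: 1/12710 ≈ 7.8678e-5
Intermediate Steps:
S(z, W) = 82*W
1/S(473, 5*31) = 1/(82*(5*31)) = 1/(82*155) = 1/12710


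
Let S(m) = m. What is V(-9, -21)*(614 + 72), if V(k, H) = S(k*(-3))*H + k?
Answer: -395136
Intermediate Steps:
V(k, H) = k - 3*H*k (V(k, H) = (k*(-3))*H + k = (-3*k)*H + k = -3*H*k + k = k - 3*H*k)
V(-9, -21)*(614 + 72) = (-9*(1 - 3*(-21)))*(614 + 72) = -9*(1 + 63)*686 = -9*64*686 = -576*686 = -395136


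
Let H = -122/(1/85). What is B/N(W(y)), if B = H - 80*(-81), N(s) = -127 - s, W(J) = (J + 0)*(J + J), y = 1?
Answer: 3890/129 ≈ 30.155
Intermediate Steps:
H = -10370 (H = -122/1/85 = -122*85 = -10370)
W(J) = 2*J² (W(J) = J*(2*J) = 2*J²)
B = -3890 (B = -10370 - 80*(-81) = -10370 + 6480 = -3890)
B/N(W(y)) = -3890/(-127 - 2*1²) = -3890/(-127 - 2) = -3890/(-129) = -3890*(-1/129) = 3890/129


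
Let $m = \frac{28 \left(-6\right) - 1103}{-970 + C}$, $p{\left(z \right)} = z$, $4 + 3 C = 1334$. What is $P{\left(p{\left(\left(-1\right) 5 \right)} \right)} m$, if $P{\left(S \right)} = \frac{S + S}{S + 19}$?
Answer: $- \frac{3813}{2212} \approx -1.7238$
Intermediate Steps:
$C = \frac{1330}{3}$ ($C = - \frac{4}{3} + \frac{1}{3} \cdot 1334 = - \frac{4}{3} + \frac{1334}{3} = \frac{1330}{3} \approx 443.33$)
$m = \frac{3813}{1580}$ ($m = \frac{28 \left(-6\right) - 1103}{-970 + \frac{1330}{3}} = \frac{-168 - 1103}{- \frac{1580}{3}} = \left(-1271\right) \left(- \frac{3}{1580}\right) = \frac{3813}{1580} \approx 2.4133$)
$P{\left(S \right)} = \frac{2 S}{19 + S}$
$P{\left(p{\left(\left(-1\right) 5 \right)} \right)} m = \frac{2 \left(\left(-1\right) 5\right)}{19 - 5} \cdot \frac{3813}{1580} = 2 \left(-5\right) \frac{1}{19 - 5} \cdot \frac{3813}{1580} = 2 \left(-5\right) \frac{1}{14} \cdot \frac{3813}{1580} = \left(- \frac{5}{7}\right) \frac{3813}{1580} = - \frac{3813}{2212}$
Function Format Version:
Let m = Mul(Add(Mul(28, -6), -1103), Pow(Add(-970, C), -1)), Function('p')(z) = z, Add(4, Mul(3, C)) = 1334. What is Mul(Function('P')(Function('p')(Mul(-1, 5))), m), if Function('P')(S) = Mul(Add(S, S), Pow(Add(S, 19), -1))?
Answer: Rational(-3813, 2212) ≈ -1.7238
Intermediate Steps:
C = Rational(1330, 3) (C = Add(Rational(-4, 3), Mul(Rational(1, 3), 1334)) = Add(Rational(-4, 3), Rational(1334, 3)) = Rational(1330, 3) ≈ 443.33)
m = Rational(3813, 1580) (m = Mul(Add(Mul(28, -6), -1103), Pow(Add(-970, Rational(1330, 3)), -1)) = Mul(Add(-168, -1103), Pow(Rational(-1580, 3), -1)) = Mul(-1271, Rational(-3, 1580)) = Rational(3813, 1580) ≈ 2.4133)
Function('P')(S) = Mul(2, S, Pow(Add(19, S), -1)) (Function('P')(S) = Mul(Mul(2, S), Pow(Add(19, S), -1)) = Mul(2, S, Pow(Add(19, S), -1)))
Mul(Function('P')(Function('p')(Mul(-1, 5))), m) = Mul(Mul(2, Mul(-1, 5), Pow(Add(19, Mul(-1, 5)), -1)), Rational(3813, 1580)) = Mul(Mul(2, -5, Pow(Add(19, -5), -1)), Rational(3813, 1580)) = Mul(Mul(2, -5, Pow(14, -1)), Rational(3813, 1580)) = Mul(Mul(2, -5, Rational(1, 14)), Rational(3813, 1580)) = Mul(Rational(-5, 7), Rational(3813, 1580)) = Rational(-3813, 2212)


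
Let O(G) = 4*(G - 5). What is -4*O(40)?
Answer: -560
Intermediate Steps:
O(G) = -20 + 4*G (O(G) = 4*(-5 + G) = -20 + 4*G)
-4*O(40) = -4*(-20 + 4*40) = -4*(-20 + 160) = -4*140 = -560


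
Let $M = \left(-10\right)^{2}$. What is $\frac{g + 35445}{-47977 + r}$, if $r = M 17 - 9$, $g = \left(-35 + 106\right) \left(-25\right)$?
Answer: $- \frac{16835}{23143} \approx -0.72743$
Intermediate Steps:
$g = -1775$ ($g = 71 \left(-25\right) = -1775$)
$M = 100$
$r = 1691$ ($r = 100 \cdot 17 - 9 = 1700 - 9 = 1691$)
$\frac{g + 35445}{-47977 + r} = \frac{-1775 + 35445}{-47977 + 1691} = \frac{33670}{-46286} = 33670 \left(- \frac{1}{46286}\right) = - \frac{16835}{23143}$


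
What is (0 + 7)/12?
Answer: 7/12 ≈ 0.58333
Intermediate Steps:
(0 + 7)/12 = 7*(1/12) = 7/12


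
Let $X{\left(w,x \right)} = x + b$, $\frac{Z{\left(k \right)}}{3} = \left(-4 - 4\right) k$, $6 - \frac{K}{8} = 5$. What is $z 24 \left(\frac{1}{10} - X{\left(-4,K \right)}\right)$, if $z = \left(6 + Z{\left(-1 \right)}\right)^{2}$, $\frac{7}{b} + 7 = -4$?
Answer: $- \frac{1725840}{11} \approx -1.5689 \cdot 10^{5}$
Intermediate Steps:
$K = 8$ ($K = 48 - 40 = 8$)
$b = - \frac{7}{11}$ ($b = \frac{7}{-7 - 4} = \frac{7}{-11} = 7 \left(- \frac{1}{11}\right) = - \frac{7}{11} \approx -0.63636$)
$Z{\left(k \right)} = - 24 k$ ($Z{\left(k \right)} = 3 \left(-4 - 4\right) k = 3 \left(- 8 k\right) = - 24 k$)
$X{\left(w,x \right)} = - \frac{7}{11} + x$ ($X{\left(w,x \right)} = x - \frac{7}{11} = - \frac{7}{11} + x$)
$z = 900$ ($z = \left(6 - -24\right)^{2} = \left(6 + 24\right)^{2} = 30^{2} = 900$)
$z 24 \left(\frac{1}{10} - X{\left(-4,K \right)}\right) = 900 \cdot 24 \left(\frac{1}{10} - \left(- \frac{7}{11} + 8\right)\right) = 21600 \left(\frac{1}{10} - \frac{81}{11}\right) = 21600 \left(- \frac{799}{110}\right) = - \frac{1725840}{11}$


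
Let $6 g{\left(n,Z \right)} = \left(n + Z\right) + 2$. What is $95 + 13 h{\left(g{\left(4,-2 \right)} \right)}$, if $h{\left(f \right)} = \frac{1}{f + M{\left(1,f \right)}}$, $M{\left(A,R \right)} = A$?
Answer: $\frac{514}{5} \approx 102.8$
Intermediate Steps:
$g{\left(n,Z \right)} = \frac{1}{3} + \frac{Z}{6} + \frac{n}{6}$ ($g{\left(n,Z \right)} = \frac{\left(n + Z\right) + 2}{6} = \frac{\left(Z + n\right) + 2}{6} = \frac{2 + Z + n}{6} = \frac{1}{3} + \frac{Z}{6} + \frac{n}{6}$)
$h{\left(f \right)} = \frac{1}{1 + f}$ ($h{\left(f \right)} = \frac{1}{f + 1} = \frac{1}{1 + f}$)
$95 + 13 h{\left(g{\left(4,-2 \right)} \right)} = 95 + \frac{13}{1 + \left(\frac{1}{3} + \frac{1}{6} \left(-2\right) + \frac{1}{6} \cdot 4\right)} = 95 + \frac{13}{1 + \left(\frac{1}{3} - \frac{1}{3} + \frac{2}{3}\right)} = 95 + \frac{13}{1 + \frac{2}{3}} = 95 + \frac{13}{\frac{5}{3}} = 95 + 13 \cdot \frac{3}{5} = 95 + \frac{39}{5} = \frac{514}{5}$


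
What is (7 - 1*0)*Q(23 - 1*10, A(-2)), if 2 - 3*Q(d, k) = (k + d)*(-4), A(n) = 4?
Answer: 490/3 ≈ 163.33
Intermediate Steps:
Q(d, k) = ⅔ + 4*d/3 + 4*k/3 (Q(d, k) = ⅔ - (k + d)*(-4)/3 = ⅔ - (d + k)*(-4)/3 = ⅔ - (-4*d - 4*k)/3 = ⅔ + (4*d/3 + 4*k/3) = ⅔ + 4*d/3 + 4*k/3)
(7 - 1*0)*Q(23 - 1*10, A(-2)) = (7 - 1*0)*(⅔ + 4*(23 - 1*10)/3 + (4/3)*4) = (7 + 0)*(⅔ + 4*(23 - 10)/3 + 16/3) = 7*(⅔ + (4/3)*13 + 16/3) = 7*(⅔ + 52/3 + 16/3) = 7*(70/3) = 490/3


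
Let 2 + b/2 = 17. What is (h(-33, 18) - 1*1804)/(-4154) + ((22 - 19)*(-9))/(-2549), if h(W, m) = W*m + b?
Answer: 3074095/5294273 ≈ 0.58065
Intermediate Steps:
b = 30 (b = -4 + 2*17 = -4 + 34 = 30)
h(W, m) = 30 + W*m (h(W, m) = W*m + 30 = 30 + W*m)
(h(-33, 18) - 1*1804)/(-4154) + ((22 - 19)*(-9))/(-2549) = ((30 - 33*18) - 1*1804)/(-4154) + ((22 - 19)*(-9))/(-2549) = ((30 - 594) - 1804)*(-1/4154) + (3*(-9))*(-1/2549) = (-564 - 1804)*(-1/4154) - 27*(-1/2549) = -2368*(-1/4154) + 27/2549 = 1184/2077 + 27/2549 = 3074095/5294273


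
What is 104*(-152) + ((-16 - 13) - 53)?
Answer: -15890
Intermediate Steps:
104*(-152) + ((-16 - 13) - 53) = -15808 + (-29 - 53) = -15808 - 82 = -15890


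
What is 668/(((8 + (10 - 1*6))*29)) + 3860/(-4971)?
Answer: 164779/144159 ≈ 1.1430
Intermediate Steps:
668/(((8 + (10 - 1*6))*29)) + 3860/(-4971) = 668/(((8 + (10 - 6))*29)) + 3860*(-1/4971) = 668/(((8 + 4)*29)) - 3860/4971 = 668/((12*29)) - 3860/4971 = 668/348 - 3860/4971 = 668*(1/348) - 3860/4971 = 167/87 - 3860/4971 = 164779/144159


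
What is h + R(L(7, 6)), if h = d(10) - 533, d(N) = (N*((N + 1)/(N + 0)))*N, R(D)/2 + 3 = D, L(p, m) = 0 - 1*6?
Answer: -441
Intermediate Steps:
L(p, m) = -6 (L(p, m) = 0 - 6 = -6)
R(D) = -6 + 2*D
d(N) = N*(1 + N) (d(N) = (N*((1 + N)/N))*N = (1 + N)*N = N*(1 + N))
h = -423 (h = 10*(1 + 10) - 533 = 10*11 - 533 = 110 - 533 = -423)
h + R(L(7, 6)) = -423 + (-6 + 2*(-6)) = -423 + (-6 - 12) = -423 - 18 = -441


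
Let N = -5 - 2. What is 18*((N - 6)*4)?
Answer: -936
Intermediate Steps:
N = -7
18*((N - 6)*4) = 18*((-7 - 6)*4) = 18*(-13*4) = 18*(-52) = -936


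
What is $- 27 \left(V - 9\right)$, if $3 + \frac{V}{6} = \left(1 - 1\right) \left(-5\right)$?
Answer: $729$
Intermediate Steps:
$V = -18$ ($V = -18 + 6 \left(1 - 1\right) \left(-5\right) = -18 + 6 \cdot 0 \left(-5\right) = -18 + 6 \cdot 0 = -18 + 0 = -18$)
$- 27 \left(V - 9\right) = - 27 \left(-18 - 9\right) = \left(-27\right) \left(-27\right) = 729$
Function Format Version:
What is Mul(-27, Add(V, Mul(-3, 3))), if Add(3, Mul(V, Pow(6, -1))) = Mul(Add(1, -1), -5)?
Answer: 729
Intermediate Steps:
V = -18 (V = Add(-18, Mul(6, Mul(Add(1, -1), -5))) = Add(-18, Mul(6, Mul(0, -5))) = Add(-18, Mul(6, 0)) = Add(-18, 0) = -18)
Mul(-27, Add(V, Mul(-3, 3))) = Mul(-27, Add(-18, Mul(-3, 3))) = Mul(-27, Add(-18, -9)) = Mul(-27, -27) = 729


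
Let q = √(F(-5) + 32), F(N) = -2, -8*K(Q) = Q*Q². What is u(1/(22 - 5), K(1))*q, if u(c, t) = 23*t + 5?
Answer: 17*√30/8 ≈ 11.639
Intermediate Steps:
K(Q) = -Q³/8 (K(Q) = -Q*Q²/8 = -Q³/8)
q = √30 (q = √(-2 + 32) = √30 ≈ 5.4772)
u(c, t) = 5 + 23*t
u(1/(22 - 5), K(1))*q = (5 + 23*(-⅛*1³))*√30 = (5 + 23*(-⅛*1))*√30 = (5 + 23*(-⅛))*√30 = (5 - 23/8)*√30 = 17*√30/8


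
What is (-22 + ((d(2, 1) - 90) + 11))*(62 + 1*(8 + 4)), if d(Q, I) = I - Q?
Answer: -7548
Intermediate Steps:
(-22 + ((d(2, 1) - 90) + 11))*(62 + 1*(8 + 4)) = (-22 + (((1 - 1*2) - 90) + 11))*(62 + 1*(8 + 4)) = (-22 + (((1 - 2) - 90) + 11))*(62 + 1*12) = (-22 + ((-1 - 90) + 11))*(62 + 12) = (-22 + (-91 + 11))*74 = (-22 - 80)*74 = -102*74 = -7548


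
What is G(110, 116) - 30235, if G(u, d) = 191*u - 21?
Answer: -9246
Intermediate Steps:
G(u, d) = -21 + 191*u
G(110, 116) - 30235 = (-21 + 191*110) - 30235 = (-21 + 21010) - 30235 = 20989 - 30235 = -9246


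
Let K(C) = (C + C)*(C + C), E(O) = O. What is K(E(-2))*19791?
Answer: 316656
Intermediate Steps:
K(C) = 4*C² (K(C) = (2*C)*(2*C) = 4*C²)
K(E(-2))*19791 = (4*(-2)²)*19791 = (4*4)*19791 = 16*19791 = 316656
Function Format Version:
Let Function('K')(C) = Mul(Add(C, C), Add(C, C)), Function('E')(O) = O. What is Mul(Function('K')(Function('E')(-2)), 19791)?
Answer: 316656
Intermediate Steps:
Function('K')(C) = Mul(4, Pow(C, 2)) (Function('K')(C) = Mul(Mul(2, C), Mul(2, C)) = Mul(4, Pow(C, 2)))
Mul(Function('K')(Function('E')(-2)), 19791) = Mul(Mul(4, Pow(-2, 2)), 19791) = Mul(Mul(4, 4), 19791) = Mul(16, 19791) = 316656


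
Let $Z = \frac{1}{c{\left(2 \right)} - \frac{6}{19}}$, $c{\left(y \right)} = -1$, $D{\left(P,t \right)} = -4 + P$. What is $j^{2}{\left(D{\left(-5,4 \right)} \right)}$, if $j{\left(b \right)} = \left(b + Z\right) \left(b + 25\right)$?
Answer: $\frac{15241216}{625} \approx 24386.0$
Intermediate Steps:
$Z = - \frac{19}{25}$ ($Z = \frac{1}{-1 - \frac{6}{19}} = \frac{1}{- \frac{25}{19}} = - \frac{19}{25} \approx -0.76$)
$j{\left(b \right)} = \left(25 + b\right) \left(- \frac{19}{25} + b\right)$ ($j{\left(b \right)} = \left(b - \frac{19}{25}\right) \left(b + 25\right) = \left(- \frac{19}{25} + b\right) \left(25 + b\right) = \left(25 + b\right) \left(- \frac{19}{25} + b\right)$)
$j^{2}{\left(D{\left(-5,4 \right)} \right)} = \left(-19 + \left(-4 - 5\right)^{2} + \frac{606 \left(-4 - 5\right)}{25}\right)^{2} = \left(-19 + \left(-9\right)^{2} + \frac{606}{25} \left(-9\right)\right)^{2} = \left(-19 + 81 - \frac{5454}{25}\right)^{2} = \left(- \frac{3904}{25}\right)^{2} = \frac{15241216}{625}$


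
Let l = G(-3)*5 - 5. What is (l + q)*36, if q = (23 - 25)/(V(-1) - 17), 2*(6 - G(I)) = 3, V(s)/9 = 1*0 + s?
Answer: 8226/13 ≈ 632.77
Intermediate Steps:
V(s) = 9*s (V(s) = 9*(1*0 + s) = 9*(0 + s) = 9*s)
G(I) = 9/2 (G(I) = 6 - ½*3 = 6 - 3/2 = 9/2)
q = 1/13 (q = (23 - 25)/(9*(-1) - 17) = -2/(-9 - 17) = -2/(-26) = -2*(-1/26) = 1/13 ≈ 0.076923)
l = 35/2 (l = (9/2)*5 - 5 = 45/2 - 5 = 35/2 ≈ 17.500)
(l + q)*36 = (35/2 + 1/13)*36 = (457/26)*36 = 8226/13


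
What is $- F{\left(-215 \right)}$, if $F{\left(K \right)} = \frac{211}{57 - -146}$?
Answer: $- \frac{211}{203} \approx -1.0394$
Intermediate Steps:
$F{\left(K \right)} = \frac{211}{203}$ ($F{\left(K \right)} = \frac{211}{57 + 146} = \frac{211}{203}$)
$- F{\left(-215 \right)} = \left(-1\right) \frac{211}{203} = - \frac{211}{203}$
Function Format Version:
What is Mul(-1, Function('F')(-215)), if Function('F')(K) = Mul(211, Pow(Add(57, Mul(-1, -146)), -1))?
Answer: Rational(-211, 203) ≈ -1.0394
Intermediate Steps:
Function('F')(K) = Rational(211, 203) (Function('F')(K) = Mul(211, Pow(Add(57, 146), -1)) = Mul(211, Pow(203, -1)) = Mul(211, Rational(1, 203)) = Rational(211, 203))
Mul(-1, Function('F')(-215)) = Mul(-1, Rational(211, 203)) = Rational(-211, 203)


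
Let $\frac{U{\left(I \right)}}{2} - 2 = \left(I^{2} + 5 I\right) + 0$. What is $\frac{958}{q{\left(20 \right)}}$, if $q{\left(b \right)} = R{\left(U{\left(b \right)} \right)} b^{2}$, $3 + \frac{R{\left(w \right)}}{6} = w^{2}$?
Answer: $\frac{479}{1209615600} \approx 3.9599 \cdot 10^{-7}$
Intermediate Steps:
$U{\left(I \right)} = 4 + 2 I^{2} + 10 I$ ($U{\left(I \right)} = 4 + 2 \left(\left(I^{2} + 5 I\right) + 0\right) = 4 + 2 \left(I^{2} + 5 I\right) = 4 + \left(2 I^{2} + 10 I\right) = 4 + 2 I^{2} + 10 I$)
$R{\left(w \right)} = -18 + 6 w^{2}$
$q{\left(b \right)} = b^{2} \left(-18 + 6 \left(4 + 2 b^{2} + 10 b\right)^{2}\right)$ ($q{\left(b \right)} = \left(-18 + 6 \left(4 + 2 b^{2} + 10 b\right)^{2}\right) b^{2} = b^{2} \left(-18 + 6 \left(4 + 2 b^{2} + 10 b\right)^{2}\right)$)
$\frac{958}{q{\left(20 \right)}} = \frac{958}{20^{2} \left(-18 + 24 \left(2 + 20^{2} + 5 \cdot 20\right)^{2}\right)} = \frac{958}{400 \left(-18 + 24 \left(2 + 400 + 100\right)^{2}\right)} = \frac{958}{400 \left(-18 + 24 \cdot 502^{2}\right)} = \frac{958}{400 \left(-18 + 24 \cdot 252004\right)} = \frac{958}{400 \left(-18 + 6048096\right)} = \frac{958}{400 \cdot 6048078} = \frac{958}{2419231200} = 958 \cdot \frac{1}{2419231200} = \frac{479}{1209615600}$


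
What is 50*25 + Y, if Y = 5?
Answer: 1255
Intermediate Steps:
50*25 + Y = 50*25 + 5 = 1250 + 5 = 1255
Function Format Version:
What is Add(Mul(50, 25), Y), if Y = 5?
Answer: 1255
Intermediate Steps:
Add(Mul(50, 25), Y) = Add(Mul(50, 25), 5) = Add(1250, 5) = 1255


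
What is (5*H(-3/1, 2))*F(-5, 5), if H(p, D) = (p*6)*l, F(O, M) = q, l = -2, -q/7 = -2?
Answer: 2520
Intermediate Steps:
q = 14 (q = -7*(-2) = 14)
F(O, M) = 14
H(p, D) = -12*p (H(p, D) = (p*6)*(-2) = (6*p)*(-2) = -12*p)
(5*H(-3/1, 2))*F(-5, 5) = (5*(-(-36)/1))*14 = (5*(-(-36)))*14 = (5*(-12*(-3)))*14 = (5*36)*14 = 180*14 = 2520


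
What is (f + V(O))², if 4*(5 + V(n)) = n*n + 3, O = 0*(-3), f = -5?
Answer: 1369/16 ≈ 85.563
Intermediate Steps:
O = 0
V(n) = -17/4 + n²/4 (V(n) = -5 + (n*n + 3)/4 = -5 + (n² + 3)/4 = -5 + (3 + n²)/4 = -5 + (¾ + n²/4) = -17/4 + n²/4)
(f + V(O))² = (-5 + (-17/4 + (¼)*0²))² = (-5 + (-17/4 + (¼)*0))² = (-5 + (-17/4 + 0))² = (-5 - 17/4)² = (-37/4)² = 1369/16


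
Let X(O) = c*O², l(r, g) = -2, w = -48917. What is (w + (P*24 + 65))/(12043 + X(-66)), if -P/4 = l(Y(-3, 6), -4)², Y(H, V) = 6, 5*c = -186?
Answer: 246180/750001 ≈ 0.32824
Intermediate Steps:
c = -186/5 (c = (⅕)*(-186) = -186/5 ≈ -37.200)
P = -16 (P = -4*(-2)² = -4*4 = -16)
X(O) = -186*O²/5
(w + (P*24 + 65))/(12043 + X(-66)) = (-48917 + (-16*24 + 65))/(12043 - 186/5*(-66)²) = (-48917 + (-384 + 65))/(12043 - 186/5*4356) = (-48917 - 319)/(12043 - 810216/5) = -49236/(-750001/5) = -49236*(-5/750001) = 246180/750001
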